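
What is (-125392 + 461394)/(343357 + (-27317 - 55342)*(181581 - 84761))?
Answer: -336002/8002701023 ≈ -4.1986e-5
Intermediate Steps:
(-125392 + 461394)/(343357 + (-27317 - 55342)*(181581 - 84761)) = 336002/(343357 - 82659*96820) = 336002/(343357 - 8003044380) = 336002/(-8002701023) = 336002*(-1/8002701023) = -336002/8002701023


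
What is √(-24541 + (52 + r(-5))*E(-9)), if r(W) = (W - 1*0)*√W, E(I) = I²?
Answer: √(-20329 - 405*I*√5) ≈ 3.175 - 142.62*I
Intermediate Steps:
r(W) = W^(3/2) (r(W) = (W + 0)*√W = W*√W = W^(3/2))
√(-24541 + (52 + r(-5))*E(-9)) = √(-24541 + (52 + (-5)^(3/2))*(-9)²) = √(-24541 + (52 - 5*I*√5)*81) = √(-24541 + (4212 - 405*I*√5)) = √(-20329 - 405*I*√5)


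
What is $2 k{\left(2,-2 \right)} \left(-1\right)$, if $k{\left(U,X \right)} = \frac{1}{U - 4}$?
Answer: $1$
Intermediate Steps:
$k{\left(U,X \right)} = \frac{1}{-4 + U}$
$2 k{\left(2,-2 \right)} \left(-1\right) = \frac{2}{-4 + 2} \left(-1\right) = \frac{2}{-2} \left(-1\right) = 2 \left(- \frac{1}{2}\right) \left(-1\right) = \left(-1\right) \left(-1\right) = 1$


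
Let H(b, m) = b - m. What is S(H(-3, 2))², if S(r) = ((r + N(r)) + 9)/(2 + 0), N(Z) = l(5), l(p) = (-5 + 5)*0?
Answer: 4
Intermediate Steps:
l(p) = 0 (l(p) = 0*0 = 0)
N(Z) = 0
S(r) = 9/2 + r/2 (S(r) = ((r + 0) + 9)/(2 + 0) = (r + 9)/2 = (9 + r)*(½) = 9/2 + r/2)
S(H(-3, 2))² = (9/2 + (-3 - 1*2)/2)² = (9/2 + (-3 - 2)/2)² = (9/2 + (½)*(-5))² = (9/2 - 5/2)² = 2² = 4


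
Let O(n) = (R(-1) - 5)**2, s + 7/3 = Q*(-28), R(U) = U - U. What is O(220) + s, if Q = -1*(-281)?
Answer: -23536/3 ≈ -7845.3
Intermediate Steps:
Q = 281
R(U) = 0
s = -23611/3 (s = -7/3 + 281*(-28) = -7/3 - 7868 = -23611/3 ≈ -7870.3)
O(n) = 25 (O(n) = (0 - 5)**2 = (-5)**2 = 25)
O(220) + s = 25 - 23611/3 = -23536/3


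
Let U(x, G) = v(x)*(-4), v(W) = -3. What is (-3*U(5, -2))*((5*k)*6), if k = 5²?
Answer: -27000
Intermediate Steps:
k = 25
U(x, G) = 12 (U(x, G) = -3*(-4) = 12)
(-3*U(5, -2))*((5*k)*6) = (-3*12)*((5*25)*6) = -4500*6 = -36*750 = -27000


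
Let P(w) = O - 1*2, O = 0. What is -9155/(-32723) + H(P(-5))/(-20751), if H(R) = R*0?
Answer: 9155/32723 ≈ 0.27977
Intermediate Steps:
P(w) = -2 (P(w) = 0 - 1*2 = 0 - 2 = -2)
H(R) = 0
-9155/(-32723) + H(P(-5))/(-20751) = -9155/(-32723) + 0/(-20751) = -9155*(-1/32723) + 0*(-1/20751) = 9155/32723 + 0 = 9155/32723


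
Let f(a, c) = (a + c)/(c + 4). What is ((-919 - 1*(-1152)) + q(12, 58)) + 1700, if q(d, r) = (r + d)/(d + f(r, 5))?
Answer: 36797/19 ≈ 1936.7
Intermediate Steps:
f(a, c) = (a + c)/(4 + c)
q(d, r) = (d + r)/(5/9 + d + r/9) (q(d, r) = (r + d)/(d + (r + 5)/(4 + 5)) = (d + r)/(d + (5 + r)/9) = (d + r)/(d + (5/9 + r/9)) = (d + r)/(5/9 + d + r/9))
((-919 - 1*(-1152)) + q(12, 58)) + 1700 = ((-919 - 1*(-1152)) + 9*(12 + 58)/(5 + 58 + 9*12)) + 1700 = ((-919 + 1152) + 9*70/(5 + 58 + 108)) + 1700 = (233 + 9*70/171) + 1700 = (233 + 9*(1/171)*70) + 1700 = (233 + 70/19) + 1700 = 4497/19 + 1700 = 36797/19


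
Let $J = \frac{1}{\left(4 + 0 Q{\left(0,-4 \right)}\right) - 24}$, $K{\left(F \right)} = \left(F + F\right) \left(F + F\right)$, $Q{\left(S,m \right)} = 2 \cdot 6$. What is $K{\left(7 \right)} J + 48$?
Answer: $\frac{191}{5} \approx 38.2$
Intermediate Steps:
$Q{\left(S,m \right)} = 12$
$K{\left(F \right)} = 4 F^{2}$ ($K{\left(F \right)} = 2 F 2 F = 4 F^{2}$)
$J = - \frac{1}{20}$ ($J = \frac{1}{\left(4 + 0 \cdot 12\right) - 24} = \frac{1}{\left(4 + 0\right) - 24} = \frac{1}{4 - 24} = \frac{1}{-20} = - \frac{1}{20} \approx -0.05$)
$K{\left(7 \right)} J + 48 = 4 \cdot 7^{2} \left(- \frac{1}{20}\right) + 48 = 4 \cdot 49 \left(- \frac{1}{20}\right) + 48 = 196 \left(- \frac{1}{20}\right) + 48 = - \frac{49}{5} + 48 = \frac{191}{5}$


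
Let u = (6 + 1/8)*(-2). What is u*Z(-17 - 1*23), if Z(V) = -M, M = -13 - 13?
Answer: -637/2 ≈ -318.50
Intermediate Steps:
M = -26
Z(V) = 26 (Z(V) = -1*(-26) = 26)
u = -49/4 (u = (6 + ⅛)*(-2) = (49/8)*(-2) = -49/4 ≈ -12.250)
u*Z(-17 - 1*23) = -49/4*26 = -637/2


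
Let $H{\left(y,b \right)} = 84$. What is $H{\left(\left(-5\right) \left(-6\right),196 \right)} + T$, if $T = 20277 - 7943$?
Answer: $12418$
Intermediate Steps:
$T = 12334$
$H{\left(\left(-5\right) \left(-6\right),196 \right)} + T = 84 + 12334 = 12418$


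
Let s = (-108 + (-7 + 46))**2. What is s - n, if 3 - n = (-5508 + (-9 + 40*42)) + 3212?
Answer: 4133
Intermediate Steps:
s = 4761 (s = (-108 + 39)**2 = (-69)**2 = 4761)
n = 628 (n = 3 - ((-5508 + (-9 + 40*42)) + 3212) = 3 - ((-5508 + (-9 + 1680)) + 3212) = 3 - ((-5508 + 1671) + 3212) = 3 - (-3837 + 3212) = 3 - 1*(-625) = 3 + 625 = 628)
s - n = 4761 - 1*628 = 4761 - 628 = 4133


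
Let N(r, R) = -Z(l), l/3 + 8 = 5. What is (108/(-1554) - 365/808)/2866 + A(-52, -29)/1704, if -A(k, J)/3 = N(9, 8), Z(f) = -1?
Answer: -82716303/42583922192 ≈ -0.0019424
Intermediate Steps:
l = -9 (l = -24 + 3*5 = -24 + 15 = -9)
N(r, R) = 1 (N(r, R) = -1*(-1) = 1)
A(k, J) = -3 (A(k, J) = -3*1 = -3)
(108/(-1554) - 365/808)/2866 + A(-52, -29)/1704 = (108/(-1554) - 365/808)/2866 - 3/1704 = (108*(-1/1554) - 365*1/808)*(1/2866) - 3*1/1704 = (-18/259 - 365/808)*(1/2866) - 1/568 = -109079/209272*1/2866 - 1/568 = -109079/599773552 - 1/568 = -82716303/42583922192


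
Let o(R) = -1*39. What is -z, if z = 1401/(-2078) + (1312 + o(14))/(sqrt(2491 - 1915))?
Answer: -1305835/24936 ≈ -52.367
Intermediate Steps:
o(R) = -39
z = 1305835/24936 (z = 1401/(-2078) + (1312 - 39)/(sqrt(2491 - 1915)) = 1401*(-1/2078) + 1273/(sqrt(576)) = -1401/2078 + 1273/24 = 1305835/24936 ≈ 52.367)
-z = -1*1305835/24936 = -1305835/24936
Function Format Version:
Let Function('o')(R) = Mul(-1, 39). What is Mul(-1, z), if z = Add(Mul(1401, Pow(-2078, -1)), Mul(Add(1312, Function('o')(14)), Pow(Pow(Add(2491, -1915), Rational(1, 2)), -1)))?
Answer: Rational(-1305835, 24936) ≈ -52.367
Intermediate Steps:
Function('o')(R) = -39
z = Rational(1305835, 24936) (z = Add(Mul(1401, Pow(-2078, -1)), Mul(Add(1312, -39), Pow(Pow(Add(2491, -1915), Rational(1, 2)), -1))) = Add(Mul(1401, Rational(-1, 2078)), Mul(1273, Pow(Pow(576, Rational(1, 2)), -1))) = Add(Rational(-1401, 2078), Mul(1273, Pow(24, -1))) = Add(Rational(-1401, 2078), Mul(1273, Rational(1, 24))) = Add(Rational(-1401, 2078), Rational(1273, 24)) = Rational(1305835, 24936) ≈ 52.367)
Mul(-1, z) = Mul(-1, Rational(1305835, 24936)) = Rational(-1305835, 24936)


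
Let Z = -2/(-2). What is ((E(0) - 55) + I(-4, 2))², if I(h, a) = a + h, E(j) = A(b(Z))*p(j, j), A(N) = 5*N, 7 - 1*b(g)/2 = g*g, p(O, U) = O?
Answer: 3249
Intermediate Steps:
Z = 1 (Z = -2*(-½) = 1)
b(g) = 14 - 2*g² (b(g) = 14 - 2*g*g = 14 - 2*g²)
E(j) = 60*j (E(j) = (5*(14 - 2*1²))*j = (5*(14 - 2*1))*j = (5*(14 - 2))*j = (5*12)*j = 60*j)
((E(0) - 55) + I(-4, 2))² = ((60*0 - 55) + (2 - 4))² = ((0 - 55) - 2)² = (-55 - 2)² = (-57)² = 3249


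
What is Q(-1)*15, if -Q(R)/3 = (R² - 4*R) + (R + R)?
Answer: -135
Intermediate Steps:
Q(R) = -3*R² + 6*R (Q(R) = -3*((R² - 4*R) + (R + R)) = -3*((R² - 4*R) + 2*R) = -3*(R² - 2*R) = -3*R² + 6*R)
Q(-1)*15 = (3*(-1)*(2 - 1*(-1)))*15 = (3*(-1)*(2 + 1))*15 = (3*(-1)*3)*15 = -9*15 = -135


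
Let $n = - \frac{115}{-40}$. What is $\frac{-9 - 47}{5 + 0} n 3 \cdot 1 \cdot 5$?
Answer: $-483$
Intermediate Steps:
$n = \frac{23}{8}$ ($n = \left(-115\right) \left(- \frac{1}{40}\right) = \frac{23}{8} \approx 2.875$)
$\frac{-9 - 47}{5 + 0} n 3 \cdot 1 \cdot 5 = \frac{-9 - 47}{5 + 0} \cdot \frac{23}{8} \cdot 3 \cdot 1 \cdot 5 = - \frac{56}{5} \cdot \frac{23}{8} \cdot 3 \cdot 5 = \left(-56\right) \frac{1}{5} \cdot \frac{23}{8} \cdot 15 = \left(- \frac{56}{5}\right) \frac{23}{8} \cdot 15 = \left(- \frac{161}{5}\right) 15 = -483$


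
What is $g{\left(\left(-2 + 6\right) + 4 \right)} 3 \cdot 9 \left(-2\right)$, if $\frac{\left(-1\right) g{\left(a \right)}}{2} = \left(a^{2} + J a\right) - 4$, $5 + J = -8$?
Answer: $-4752$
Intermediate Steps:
$J = -13$ ($J = -5 - 8 = -13$)
$g{\left(a \right)} = 8 - 2 a^{2} + 26 a$ ($g{\left(a \right)} = - 2 \left(\left(a^{2} - 13 a\right) - 4\right) = - 2 \left(-4 + a^{2} - 13 a\right) = 8 - 2 a^{2} + 26 a$)
$g{\left(\left(-2 + 6\right) + 4 \right)} 3 \cdot 9 \left(-2\right) = \left(8 - 2 \left(\left(-2 + 6\right) + 4\right)^{2} + 26 \left(\left(-2 + 6\right) + 4\right)\right) 3 \cdot 9 \left(-2\right) = \left(8 - 2 \left(4 + 4\right)^{2} + 26 \left(4 + 4\right)\right) 27 \left(-2\right) = \left(8 - 2 \cdot 8^{2} + 26 \cdot 8\right) 27 \left(-2\right) = \left(8 - 128 + 208\right) 27 \left(-2\right) = 88 \cdot 27 \left(-2\right) = 2376 \left(-2\right) = -4752$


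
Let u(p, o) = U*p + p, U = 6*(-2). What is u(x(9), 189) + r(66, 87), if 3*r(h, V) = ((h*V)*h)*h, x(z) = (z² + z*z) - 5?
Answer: 8335657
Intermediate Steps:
U = -12
x(z) = -5 + 2*z² (x(z) = (z² + z²) - 5 = 2*z² - 5 = -5 + 2*z²)
u(p, o) = -11*p (u(p, o) = -12*p + p = -11*p)
r(h, V) = V*h³/3 (r(h, V) = (((h*V)*h)*h)/3 = (((V*h)*h)*h)/3 = ((V*h²)*h)/3 = (V*h³)/3 = V*h³/3)
u(x(9), 189) + r(66, 87) = -11*(-5 + 2*9²) + (⅓)*87*66³ = -11*(-5 + 2*81) + (⅓)*87*287496 = -11*(-5 + 162) + 8337384 = -11*157 + 8337384 = -1727 + 8337384 = 8335657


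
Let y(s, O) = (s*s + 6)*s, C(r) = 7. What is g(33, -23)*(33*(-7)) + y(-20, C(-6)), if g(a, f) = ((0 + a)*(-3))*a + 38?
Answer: 737779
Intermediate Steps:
y(s, O) = s*(6 + s²) (y(s, O) = (s² + 6)*s = (6 + s²)*s = s*(6 + s²))
g(a, f) = 38 - 3*a² (g(a, f) = (a*(-3))*a + 38 = (-3*a)*a + 38 = -3*a² + 38 = 38 - 3*a²)
g(33, -23)*(33*(-7)) + y(-20, C(-6)) = (38 - 3*33²)*(33*(-7)) - 20*(6 + (-20)²) = (38 - 3*1089)*(-231) - 20*(6 + 400) = (38 - 3267)*(-231) - 20*406 = -3229*(-231) - 8120 = 745899 - 8120 = 737779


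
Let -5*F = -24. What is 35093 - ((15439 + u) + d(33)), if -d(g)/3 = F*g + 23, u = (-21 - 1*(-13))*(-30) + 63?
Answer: 99476/5 ≈ 19895.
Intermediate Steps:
F = 24/5 (F = -⅕*(-24) = 24/5 ≈ 4.8000)
u = 303 (u = (-21 + 13)*(-30) + 63 = -8*(-30) + 63 = 240 + 63 = 303)
d(g) = -69 - 72*g/5 (d(g) = -3*(24*g/5 + 23) = -3*(23 + 24*g/5) = -69 - 72*g/5)
35093 - ((15439 + u) + d(33)) = 35093 - ((15439 + 303) + (-69 - 72/5*33)) = 35093 - (15742 + (-69 - 2376/5)) = 35093 - (15742 - 2721/5) = 35093 - 1*75989/5 = 35093 - 75989/5 = 99476/5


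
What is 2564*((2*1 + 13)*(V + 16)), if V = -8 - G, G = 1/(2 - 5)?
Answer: 320500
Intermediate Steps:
G = -⅓ (G = 1/(-3) = -⅓ ≈ -0.33333)
V = -23/3 (V = -8 - 1*(-⅓) = -8 + ⅓ = -23/3 ≈ -7.6667)
2564*((2*1 + 13)*(V + 16)) = 2564*((2*1 + 13)*(-23/3 + 16)) = 2564*((2 + 13)*(25/3)) = 2564*(15*(25/3)) = 2564*125 = 320500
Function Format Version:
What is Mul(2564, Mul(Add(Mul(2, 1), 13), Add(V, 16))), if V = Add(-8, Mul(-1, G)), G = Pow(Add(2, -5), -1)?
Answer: 320500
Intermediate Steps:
G = Rational(-1, 3) (G = Pow(-3, -1) = Rational(-1, 3) ≈ -0.33333)
V = Rational(-23, 3) (V = Add(-8, Mul(-1, Rational(-1, 3))) = Add(-8, Rational(1, 3)) = Rational(-23, 3) ≈ -7.6667)
Mul(2564, Mul(Add(Mul(2, 1), 13), Add(V, 16))) = Mul(2564, Mul(Add(Mul(2, 1), 13), Add(Rational(-23, 3), 16))) = Mul(2564, Mul(Add(2, 13), Rational(25, 3))) = Mul(2564, Mul(15, Rational(25, 3))) = Mul(2564, 125) = 320500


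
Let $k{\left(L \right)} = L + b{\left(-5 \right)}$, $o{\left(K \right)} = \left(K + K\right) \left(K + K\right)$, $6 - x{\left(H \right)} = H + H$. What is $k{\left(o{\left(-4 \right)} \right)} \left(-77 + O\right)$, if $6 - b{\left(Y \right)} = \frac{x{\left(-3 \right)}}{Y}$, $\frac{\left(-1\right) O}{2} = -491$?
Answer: $65522$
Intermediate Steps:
$O = 982$ ($O = \left(-2\right) \left(-491\right) = 982$)
$x{\left(H \right)} = 6 - 2 H$ ($x{\left(H \right)} = 6 - \left(H + H\right) = 6 - 2 H$)
$b{\left(Y \right)} = 6 - \frac{12}{Y}$ ($b{\left(Y \right)} = 6 - \frac{6 - -6}{Y} = 6 - \frac{6 + 6}{Y} = 6 - \frac{12}{Y}$)
$o{\left(K \right)} = 4 K^{2}$ ($o{\left(K \right)} = 2 K 2 K = 4 K^{2}$)
$k{\left(L \right)} = \frac{42}{5} + L$ ($k{\left(L \right)} = L + \left(6 - \frac{12}{-5}\right) = L + \left(6 - - \frac{12}{5}\right) = L + \left(6 + \frac{12}{5}\right) = L + \frac{42}{5} = \frac{42}{5} + L$)
$k{\left(o{\left(-4 \right)} \right)} \left(-77 + O\right) = \left(\frac{42}{5} + 4 \left(-4\right)^{2}\right) \left(-77 + 982\right) = \left(\frac{42}{5} + 4 \cdot 16\right) 905 = \left(\frac{42}{5} + 64\right) 905 = \frac{362}{5} \cdot 905 = 65522$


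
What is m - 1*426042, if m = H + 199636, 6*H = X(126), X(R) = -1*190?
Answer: -679313/3 ≈ -2.2644e+5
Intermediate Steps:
X(R) = -190
H = -95/3 (H = (1/6)*(-190) = -95/3 ≈ -31.667)
m = 598813/3 (m = -95/3 + 199636 = 598813/3 ≈ 1.9960e+5)
m - 1*426042 = 598813/3 - 1*426042 = 598813/3 - 426042 = -679313/3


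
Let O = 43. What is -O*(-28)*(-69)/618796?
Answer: -20769/154699 ≈ -0.13425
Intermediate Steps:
-O*(-28)*(-69)/618796 = -43*(-28)*(-69)/618796 = -(-1204)*(-69)*(1/618796) = -1*83076*(1/618796) = -83076*1/618796 = -20769/154699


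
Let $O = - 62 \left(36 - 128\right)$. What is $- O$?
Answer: $-5704$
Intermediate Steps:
$O = 5704$ ($O = \left(-62\right) \left(-92\right) = 5704$)
$- O = \left(-1\right) 5704 = -5704$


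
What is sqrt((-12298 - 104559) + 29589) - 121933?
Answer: -121933 + 2*I*sqrt(21817) ≈ -1.2193e+5 + 295.41*I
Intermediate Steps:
sqrt((-12298 - 104559) + 29589) - 121933 = sqrt(-116857 + 29589) - 121933 = sqrt(-87268) - 121933 = 2*I*sqrt(21817) - 121933 = -121933 + 2*I*sqrt(21817)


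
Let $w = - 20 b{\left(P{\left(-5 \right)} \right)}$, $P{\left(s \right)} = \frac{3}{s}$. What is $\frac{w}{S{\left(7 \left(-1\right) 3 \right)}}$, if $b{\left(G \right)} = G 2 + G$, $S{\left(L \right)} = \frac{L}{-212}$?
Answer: $\frac{2544}{7} \approx 363.43$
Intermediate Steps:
$S{\left(L \right)} = - \frac{L}{212}$ ($S{\left(L \right)} = L \left(- \frac{1}{212}\right) = - \frac{L}{212}$)
$b{\left(G \right)} = 3 G$ ($b{\left(G \right)} = 2 G + G = 3 G$)
$w = 36$ ($w = - 20 \cdot 3 \frac{3}{-5} = - 20 \cdot 3 \cdot 3 \left(- \frac{1}{5}\right) = - 20 \cdot 3 \left(- \frac{3}{5}\right) = \left(-20\right) \left(- \frac{9}{5}\right) = 36$)
$\frac{w}{S{\left(7 \left(-1\right) 3 \right)}} = \frac{36}{\left(- \frac{1}{212}\right) 7 \left(-1\right) 3} = \frac{36}{\left(- \frac{1}{212}\right) \left(\left(-7\right) 3\right)} = \frac{36}{\left(- \frac{1}{212}\right) \left(-21\right)} = \frac{36}{\frac{21}{212}} = 36 \cdot \frac{212}{21} = \frac{2544}{7}$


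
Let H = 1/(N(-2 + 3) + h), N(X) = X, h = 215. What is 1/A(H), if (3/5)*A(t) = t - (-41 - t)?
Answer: 324/22145 ≈ 0.014631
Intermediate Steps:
H = 1/216 (H = 1/((-2 + 3) + 215) = 1/(1 + 215) = 1/216 ≈ 0.0046296)
A(t) = 205/3 + 10*t/3 (A(t) = 5*(t - (-41 - t))/3 = 5*(t + (41 + t))/3 = 5*(41 + 2*t)/3 = 205/3 + 10*t/3)
1/A(H) = 1/(205/3 + (10/3)*(1/216)) = 1/(205/3 + 5/324) = 1/(22145/324) = 324/22145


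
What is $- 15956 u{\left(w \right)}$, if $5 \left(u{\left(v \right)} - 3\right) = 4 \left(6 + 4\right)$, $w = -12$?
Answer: $-175516$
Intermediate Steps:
$u{\left(v \right)} = 11$ ($u{\left(v \right)} = 3 + \frac{4 \left(6 + 4\right)}{5} = 3 + \frac{4 \cdot 10}{5} = 3 + \frac{1}{5} \cdot 40 = 3 + 8 = 11$)
$- 15956 u{\left(w \right)} = \left(-15956\right) 11 = -175516$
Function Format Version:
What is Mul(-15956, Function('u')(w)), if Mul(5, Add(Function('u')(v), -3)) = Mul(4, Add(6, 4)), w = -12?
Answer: -175516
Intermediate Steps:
Function('u')(v) = 11 (Function('u')(v) = Add(3, Mul(Rational(1, 5), Mul(4, Add(6, 4)))) = Add(3, Mul(Rational(1, 5), Mul(4, 10))) = Add(3, Mul(Rational(1, 5), 40)) = Add(3, 8) = 11)
Mul(-15956, Function('u')(w)) = Mul(-15956, 11) = -175516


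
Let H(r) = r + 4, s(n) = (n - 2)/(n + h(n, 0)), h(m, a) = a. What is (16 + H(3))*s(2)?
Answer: 0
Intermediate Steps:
s(n) = (-2 + n)/n (s(n) = (n - 2)/(n + 0) = (-2 + n)/n)
H(r) = 4 + r
(16 + H(3))*s(2) = (16 + (4 + 3))*((-2 + 2)/2) = (16 + 7)*((½)*0) = 23*0 = 0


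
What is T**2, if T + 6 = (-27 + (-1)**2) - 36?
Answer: 4624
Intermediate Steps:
T = -68 (T = -6 + ((-27 + (-1)**2) - 36) = -6 + ((-27 + 1) - 36) = -6 + (-26 - 36) = -6 - 62 = -68)
T**2 = (-68)**2 = 4624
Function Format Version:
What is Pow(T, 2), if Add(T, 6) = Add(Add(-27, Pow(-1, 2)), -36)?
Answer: 4624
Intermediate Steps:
T = -68 (T = Add(-6, Add(Add(-27, Pow(-1, 2)), -36)) = Add(-6, Add(Add(-27, 1), -36)) = Add(-6, Add(-26, -36)) = Add(-6, -62) = -68)
Pow(T, 2) = Pow(-68, 2) = 4624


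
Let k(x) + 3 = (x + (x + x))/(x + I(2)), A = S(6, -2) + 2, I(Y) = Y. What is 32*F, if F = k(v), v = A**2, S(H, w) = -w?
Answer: -32/3 ≈ -10.667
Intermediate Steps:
A = 4 (A = -1*(-2) + 2 = 2 + 2 = 4)
v = 16 (v = 4**2 = 16)
k(x) = -3 + 3*x/(2 + x) (k(x) = -3 + (x + (x + x))/(x + 2) = -3 + (x + 2*x)/(2 + x) = -3 + (3*x)/(2 + x) = -3 + 3*x/(2 + x))
F = -1/3 (F = -6/(2 + 16) = -6/18 = -6*1/18 = -1/3 ≈ -0.33333)
32*F = 32*(-1/3) = -32/3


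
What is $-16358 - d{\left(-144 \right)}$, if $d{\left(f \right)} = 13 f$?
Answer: $-14486$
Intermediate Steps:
$-16358 - d{\left(-144 \right)} = -16358 - 13 \left(-144\right) = -16358 - -1872 = -16358 + 1872 = -14486$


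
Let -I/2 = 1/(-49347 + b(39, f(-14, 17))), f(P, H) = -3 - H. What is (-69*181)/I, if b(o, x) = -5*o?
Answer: -309365019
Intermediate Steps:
I = 1/24771 (I = -2/(-49347 - 5*39) = -2/(-49347 - 195) = -2/(-49542) = -2*(-1/49542) = 1/24771 ≈ 4.0370e-5)
(-69*181)/I = (-69*181)/(1/24771) = -12489*24771 = -309365019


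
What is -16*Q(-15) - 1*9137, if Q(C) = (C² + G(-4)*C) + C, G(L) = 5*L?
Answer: -17297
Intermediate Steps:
Q(C) = C² - 19*C (Q(C) = (C² + (5*(-4))*C) + C = (C² - 20*C) + C = C² - 19*C)
-16*Q(-15) - 1*9137 = -(-240)*(-19 - 15) - 1*9137 = -(-240)*(-34) - 9137 = -16*510 - 9137 = -8160 - 9137 = -17297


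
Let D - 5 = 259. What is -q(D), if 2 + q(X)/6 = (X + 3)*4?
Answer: -6396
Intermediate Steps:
D = 264 (D = 5 + 259 = 264)
q(X) = 60 + 24*X (q(X) = -12 + 6*((X + 3)*4) = -12 + 6*((3 + X)*4) = -12 + 6*(12 + 4*X) = -12 + (72 + 24*X) = 60 + 24*X)
-q(D) = -(60 + 24*264) = -(60 + 6336) = -1*6396 = -6396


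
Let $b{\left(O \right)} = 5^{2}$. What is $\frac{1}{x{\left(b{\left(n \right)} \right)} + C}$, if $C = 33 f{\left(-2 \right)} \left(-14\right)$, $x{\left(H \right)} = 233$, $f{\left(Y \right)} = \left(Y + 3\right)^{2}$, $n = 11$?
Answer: $- \frac{1}{229} \approx -0.0043668$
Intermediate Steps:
$f{\left(Y \right)} = \left(3 + Y\right)^{2}$
$b{\left(O \right)} = 25$
$C = -462$ ($C = 33 \left(3 - 2\right)^{2} \left(-14\right) = 33 \cdot 1^{2} \left(-14\right) = 33 \cdot 1 \left(-14\right) = 33 \left(-14\right) = -462$)
$\frac{1}{x{\left(b{\left(n \right)} \right)} + C} = \frac{1}{233 - 462} = \frac{1}{-229} = - \frac{1}{229}$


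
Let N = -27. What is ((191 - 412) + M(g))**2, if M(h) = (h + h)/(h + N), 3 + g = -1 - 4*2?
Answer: 8208225/169 ≈ 48569.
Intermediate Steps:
g = -12 (g = -3 + (-1 - 4*2) = -3 + (-1 - 8) = -3 - 9 = -12)
M(h) = 2*h/(-27 + h) (M(h) = (h + h)/(h - 27) = (2*h)/(-27 + h) = 2*h/(-27 + h))
((191 - 412) + M(g))**2 = ((191 - 412) + 2*(-12)/(-27 - 12))**2 = (-221 + 2*(-12)/(-39))**2 = (-221 + 2*(-12)*(-1/39))**2 = (-221 + 8/13)**2 = (-2865/13)**2 = 8208225/169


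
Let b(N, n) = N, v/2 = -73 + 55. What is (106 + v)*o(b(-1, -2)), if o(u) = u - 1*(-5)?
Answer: 280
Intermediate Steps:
v = -36 (v = 2*(-73 + 55) = 2*(-18) = -36)
o(u) = 5 + u (o(u) = u + 5 = 5 + u)
(106 + v)*o(b(-1, -2)) = (106 - 36)*(5 - 1) = 70*4 = 280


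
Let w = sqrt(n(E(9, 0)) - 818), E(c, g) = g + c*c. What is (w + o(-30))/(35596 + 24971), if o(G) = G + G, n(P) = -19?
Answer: -20/20189 + I*sqrt(93)/20189 ≈ -0.00099064 + 0.00047767*I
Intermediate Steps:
E(c, g) = g + c**2
w = 3*I*sqrt(93) (w = sqrt(-19 - 818) = sqrt(-837) = 3*I*sqrt(93) ≈ 28.931*I)
o(G) = 2*G
(w + o(-30))/(35596 + 24971) = (3*I*sqrt(93) + 2*(-30))/(35596 + 24971) = (3*I*sqrt(93) - 60)/60567 = (-60 + 3*I*sqrt(93))*(1/60567) = -20/20189 + I*sqrt(93)/20189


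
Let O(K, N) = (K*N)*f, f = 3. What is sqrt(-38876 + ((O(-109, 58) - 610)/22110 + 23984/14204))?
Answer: 2*I*sqrt(3336428658055515)/585915 ≈ 197.17*I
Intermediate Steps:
O(K, N) = 3*K*N (O(K, N) = (K*N)*3 = 3*K*N)
sqrt(-38876 + ((O(-109, 58) - 610)/22110 + 23984/14204)) = sqrt(-38876 + ((3*(-109)*58 - 610)/22110 + 23984/14204)) = sqrt(-38876 + ((-18966 - 610)*(1/22110) + 23984*(1/14204))) = sqrt(-38876 + (-19576*1/22110 + 5996/3551)) = sqrt(-38876 + (-9788/11055 + 5996/3551)) = sqrt(-38876 + 470576/585915) = sqrt(-22777560964/585915) = 2*I*sqrt(3336428658055515)/585915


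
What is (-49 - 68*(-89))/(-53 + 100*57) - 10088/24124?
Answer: 21962359/34057057 ≈ 0.64487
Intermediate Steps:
(-49 - 68*(-89))/(-53 + 100*57) - 10088/24124 = (-49 + 6052)/(-53 + 5700) - 10088*1/24124 = 6003/5647 - 2522/6031 = 21962359/34057057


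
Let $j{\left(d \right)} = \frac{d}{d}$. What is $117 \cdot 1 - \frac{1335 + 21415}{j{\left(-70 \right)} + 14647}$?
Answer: $\frac{845533}{7324} \approx 115.45$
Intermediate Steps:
$j{\left(d \right)} = 1$
$117 \cdot 1 - \frac{1335 + 21415}{j{\left(-70 \right)} + 14647} = 117 \cdot 1 - \frac{1335 + 21415}{1 + 14647} = 117 - \frac{22750}{14648} = 117 - 22750 \cdot \frac{1}{14648} = 117 - \frac{11375}{7324} = \frac{845533}{7324}$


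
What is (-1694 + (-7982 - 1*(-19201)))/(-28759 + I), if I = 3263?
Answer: -9525/25496 ≈ -0.37359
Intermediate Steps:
(-1694 + (-7982 - 1*(-19201)))/(-28759 + I) = (-1694 + (-7982 - 1*(-19201)))/(-28759 + 3263) = (-1694 + (-7982 + 19201))/(-25496) = (-1694 + 11219)*(-1/25496) = 9525*(-1/25496) = -9525/25496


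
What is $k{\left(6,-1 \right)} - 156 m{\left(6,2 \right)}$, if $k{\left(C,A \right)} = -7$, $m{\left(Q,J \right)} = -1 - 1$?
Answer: $305$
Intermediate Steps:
$m{\left(Q,J \right)} = -2$ ($m{\left(Q,J \right)} = -1 - 1 = -2$)
$k{\left(6,-1 \right)} - 156 m{\left(6,2 \right)} = -7 - -312 = -7 + 312 = 305$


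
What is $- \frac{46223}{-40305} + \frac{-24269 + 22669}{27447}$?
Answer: $\frac{133799409}{122916815} \approx 1.0885$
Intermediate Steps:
$- \frac{46223}{-40305} + \frac{-24269 + 22669}{27447} = \left(-46223\right) \left(- \frac{1}{40305}\right) - \frac{1600}{27447} = \frac{46223}{40305} - \frac{1600}{27447} = \frac{133799409}{122916815}$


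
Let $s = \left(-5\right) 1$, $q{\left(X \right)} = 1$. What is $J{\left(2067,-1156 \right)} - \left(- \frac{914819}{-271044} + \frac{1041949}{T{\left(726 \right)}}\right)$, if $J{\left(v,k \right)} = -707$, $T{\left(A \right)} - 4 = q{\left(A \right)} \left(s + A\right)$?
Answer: $- \frac{422007646831}{196506900} \approx -2147.5$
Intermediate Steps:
$s = -5$
$T{\left(A \right)} = -1 + A$ ($T{\left(A \right)} = 4 + 1 \left(-5 + A\right) = 4 + \left(-5 + A\right) = -1 + A$)
$J{\left(2067,-1156 \right)} - \left(- \frac{914819}{-271044} + \frac{1041949}{T{\left(726 \right)}}\right) = -707 - \left(- \frac{914819}{-271044} + \frac{1041949}{-1 + 726}\right) = -707 - \left(\left(-914819\right) \left(- \frac{1}{271044}\right) + \frac{1041949}{725}\right) = -707 - \left(\frac{914819}{271044} + 1041949 \cdot \frac{1}{725}\right) = -707 - \left(\frac{914819}{271044} + \frac{1041949}{725}\right) = -707 - \frac{283077268531}{196506900} = - \frac{422007646831}{196506900}$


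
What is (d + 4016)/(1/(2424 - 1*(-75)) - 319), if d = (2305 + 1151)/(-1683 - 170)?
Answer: -273353556/21723155 ≈ -12.584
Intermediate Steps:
d = -3456/1853 (d = 3456/(-1853) = 3456*(-1/1853) = -3456/1853 ≈ -1.8651)
(d + 4016)/(1/(2424 - 1*(-75)) - 319) = (-3456/1853 + 4016)/(1/(2424 - 1*(-75)) - 319) = 7438192/(1853*(1/(2424 + 75) - 319)) = 7438192/(1853*(1/2499 - 319)) = 7438192/(1853*(-797180/2499)) = (7438192/1853)*(-2499/797180) = -273353556/21723155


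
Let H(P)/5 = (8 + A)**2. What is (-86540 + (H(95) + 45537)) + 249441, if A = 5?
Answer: 209283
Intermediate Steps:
H(P) = 845 (H(P) = 5*(8 + 5)**2 = 5*13**2 = 5*169 = 845)
(-86540 + (H(95) + 45537)) + 249441 = (-86540 + (845 + 45537)) + 249441 = (-86540 + 46382) + 249441 = -40158 + 249441 = 209283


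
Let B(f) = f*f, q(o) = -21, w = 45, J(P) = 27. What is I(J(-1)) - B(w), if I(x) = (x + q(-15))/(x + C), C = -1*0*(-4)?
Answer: -18223/9 ≈ -2024.8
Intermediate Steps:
C = 0 (C = 0*(-4) = 0)
B(f) = f²
I(x) = (-21 + x)/x (I(x) = (x - 21)/(x + 0) = (-21 + x)/x)
I(J(-1)) - B(w) = (-21 + 27)/27 - 1*45² = (1/27)*6 - 1*2025 = 2/9 - 2025 = -18223/9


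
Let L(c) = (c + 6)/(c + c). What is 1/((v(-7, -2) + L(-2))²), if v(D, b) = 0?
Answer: 1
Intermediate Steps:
L(c) = (6 + c)/(2*c) (L(c) = (6 + c)/((2*c)) = (6 + c)*(1/(2*c)) = (6 + c)/(2*c))
1/((v(-7, -2) + L(-2))²) = 1/((0 + (½)*(6 - 2)/(-2))²) = 1/((0 + (½)*(-½)*4)²) = 1/((0 - 1)²) = 1/((-1)²) = 1/1 = 1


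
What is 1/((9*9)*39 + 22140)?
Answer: 1/25299 ≈ 3.9527e-5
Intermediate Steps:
1/((9*9)*39 + 22140) = 1/(81*39 + 22140) = 1/(3159 + 22140) = 1/25299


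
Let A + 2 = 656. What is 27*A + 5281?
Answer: 22939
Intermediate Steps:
A = 654 (A = -2 + 656 = 654)
27*A + 5281 = 27*654 + 5281 = 17658 + 5281 = 22939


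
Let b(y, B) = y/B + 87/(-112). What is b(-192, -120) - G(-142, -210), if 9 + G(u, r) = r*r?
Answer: -24690499/560 ≈ -44090.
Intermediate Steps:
G(u, r) = -9 + r² (G(u, r) = -9 + r*r = -9 + r²)
b(y, B) = -87/112 + y/B (b(y, B) = y/B + 87*(-1/112) = y/B - 87/112 = -87/112 + y/B)
b(-192, -120) - G(-142, -210) = (-87/112 - 192/(-120)) - (-9 + (-210)²) = (-87/112 - 192*(-1/120)) - (-9 + 44100) = (-87/112 + 8/5) - 1*44091 = 461/560 - 44091 = -24690499/560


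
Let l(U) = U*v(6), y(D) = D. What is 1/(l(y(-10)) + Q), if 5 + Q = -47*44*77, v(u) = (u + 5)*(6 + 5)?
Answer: -1/160451 ≈ -6.2324e-6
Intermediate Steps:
v(u) = 55 + 11*u (v(u) = (5 + u)*11 = 55 + 11*u)
l(U) = 121*U (l(U) = U*(55 + 11*6) = U*(55 + 66) = U*121 = 121*U)
Q = -159241 (Q = -5 - 47*44*77 = -5 - 2068*77 = -5 - 159236 = -159241)
1/(l(y(-10)) + Q) = 1/(121*(-10) - 159241) = 1/(-1210 - 159241) = 1/(-160451) = -1/160451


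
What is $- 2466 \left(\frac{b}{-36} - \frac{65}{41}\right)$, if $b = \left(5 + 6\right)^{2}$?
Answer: $\frac{1000237}{82} \approx 12198.0$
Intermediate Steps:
$b = 121$ ($b = 11^{2} = 121$)
$- 2466 \left(\frac{b}{-36} - \frac{65}{41}\right) = - 2466 \left(\frac{121}{-36} - \frac{65}{41}\right) = - 2466 \left(121 \left(- \frac{1}{36}\right) - \frac{65}{41}\right) = - 2466 \left(- \frac{121}{36} - \frac{65}{41}\right) = \left(-2466\right) \left(- \frac{7301}{1476}\right) = \frac{1000237}{82}$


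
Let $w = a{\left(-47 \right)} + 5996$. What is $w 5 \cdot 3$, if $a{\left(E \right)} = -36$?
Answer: $89400$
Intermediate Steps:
$w = 5960$ ($w = -36 + 5996 = 5960$)
$w 5 \cdot 3 = 5960 \cdot 5 \cdot 3 = 5960 \cdot 15 = 89400$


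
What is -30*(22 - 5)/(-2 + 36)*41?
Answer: -615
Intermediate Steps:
-30*(22 - 5)/(-2 + 36)*41 = -510/34*41 = -30*½*41 = -15*41 = -615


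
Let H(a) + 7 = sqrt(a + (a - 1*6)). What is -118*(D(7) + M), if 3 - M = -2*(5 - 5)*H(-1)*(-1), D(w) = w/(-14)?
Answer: -295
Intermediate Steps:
D(w) = -w/14 (D(w) = w*(-1/14) = -w/14)
H(a) = -7 + sqrt(-6 + 2*a) (H(a) = -7 + sqrt(a + (a - 1*6)) = -7 + sqrt(a + (a - 6)) = -7 + sqrt(a + (-6 + a)) = -7 + sqrt(-6 + 2*a))
M = 3 (M = 3 - (-2*(5 - 5)*(-7 + sqrt(-6 + 2*(-1))))*(-1) = 3 - (-0*(-7 + sqrt(-6 - 2)))*(-1) = 3 - (-0*(-7 + sqrt(-8)))*(-1) = 3 - (-0*(-7 + 2*I*sqrt(2)))*(-1) = 3 - (-2*0)*(-1) = 3 - 0*(-1) = 3 - 1*0 = 3 + 0 = 3)
-118*(D(7) + M) = -118*(-1/14*7 + 3) = -118*(-1/2 + 3) = -118*5/2 = -295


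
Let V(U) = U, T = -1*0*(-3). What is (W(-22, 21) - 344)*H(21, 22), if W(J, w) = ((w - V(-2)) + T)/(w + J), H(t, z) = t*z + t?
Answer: -177261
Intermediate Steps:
T = 0 (T = 0*(-3) = 0)
H(t, z) = t + t*z
W(J, w) = (2 + w)/(J + w) (W(J, w) = ((w - 1*(-2)) + 0)/(w + J) = ((w + 2) + 0)/(J + w) = ((2 + w) + 0)/(J + w) = (2 + w)/(J + w))
(W(-22, 21) - 344)*H(21, 22) = ((2 + 21)/(-22 + 21) - 344)*(21*(1 + 22)) = (23/(-1) - 344)*(21*23) = (-1*23 - 344)*483 = (-23 - 344)*483 = -367*483 = -177261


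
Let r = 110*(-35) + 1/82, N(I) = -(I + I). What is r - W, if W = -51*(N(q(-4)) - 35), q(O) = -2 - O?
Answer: -478797/82 ≈ -5839.0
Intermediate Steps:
N(I) = -2*I
W = 1989 (W = -51*(-2*(-2 - 1*(-4)) - 35) = -51*(-2*(-2 + 4) - 35) = -51*(-2*2 - 35) = -51*(-4 - 35) = -51*(-39) = 1989)
r = -315699/82 (r = -3850 + 1/82 = -315699/82 ≈ -3850.0)
r - W = -315699/82 - 1*1989 = -315699/82 - 1989 = -478797/82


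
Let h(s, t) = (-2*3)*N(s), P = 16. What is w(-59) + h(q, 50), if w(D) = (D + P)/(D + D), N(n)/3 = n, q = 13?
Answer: -27569/118 ≈ -233.64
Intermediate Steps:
N(n) = 3*n
w(D) = (16 + D)/(2*D) (w(D) = (D + 16)/(D + D) = (16 + D)/((2*D)) = (16 + D)*(1/(2*D)) = (16 + D)/(2*D))
h(s, t) = -18*s (h(s, t) = (-2*3)*(3*s) = -18*s)
w(-59) + h(q, 50) = (½)*(16 - 59)/(-59) - 18*13 = (½)*(-1/59)*(-43) - 234 = 43/118 - 234 = -27569/118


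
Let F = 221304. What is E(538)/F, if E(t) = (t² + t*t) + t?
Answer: 96571/36884 ≈ 2.6182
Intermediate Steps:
E(t) = t + 2*t² (E(t) = (t² + t²) + t = 2*t² + t = t + 2*t²)
E(538)/F = (538*(1 + 2*538))/221304 = (538*(1 + 1076))*(1/221304) = (538*1077)*(1/221304) = 579426*(1/221304) = 96571/36884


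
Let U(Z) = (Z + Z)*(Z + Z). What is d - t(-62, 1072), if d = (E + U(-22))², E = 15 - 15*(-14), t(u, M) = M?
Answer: 4668849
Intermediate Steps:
U(Z) = 4*Z² (U(Z) = (2*Z)*(2*Z) = 4*Z²)
E = 225 (E = 15 + 210 = 225)
d = 4669921 (d = (225 + 4*(-22)²)² = (225 + 4*484)² = (225 + 1936)² = 2161² = 4669921)
d - t(-62, 1072) = 4669921 - 1*1072 = 4669921 - 1072 = 4668849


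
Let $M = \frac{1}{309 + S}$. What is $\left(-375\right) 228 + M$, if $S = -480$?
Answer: $- \frac{14620501}{171} \approx -85500.0$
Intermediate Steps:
$M = - \frac{1}{171}$ ($M = \frac{1}{309 - 480} = \frac{1}{-171} = - \frac{1}{171} \approx -0.005848$)
$\left(-375\right) 228 + M = \left(-375\right) 228 - \frac{1}{171} = -85500 - \frac{1}{171} = - \frac{14620501}{171}$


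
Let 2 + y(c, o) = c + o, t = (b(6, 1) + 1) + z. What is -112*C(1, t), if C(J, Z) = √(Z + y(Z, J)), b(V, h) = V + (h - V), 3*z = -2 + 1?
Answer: -112*√21/3 ≈ -171.08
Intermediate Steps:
z = -⅓ (z = (-2 + 1)/3 = (⅓)*(-1) = -⅓ ≈ -0.33333)
b(V, h) = h
t = 5/3 (t = (1 + 1) - ⅓ = 2 - ⅓ = 5/3 ≈ 1.6667)
y(c, o) = -2 + c + o (y(c, o) = -2 + (c + o) = -2 + c + o)
C(J, Z) = √(-2 + J + 2*Z) (C(J, Z) = √(Z + (-2 + Z + J)) = √(Z + (-2 + J + Z)) = √(-2 + J + 2*Z))
-112*C(1, t) = -112*√(-2 + 1 + 2*(5/3)) = -112*√(-2 + 1 + 10/3) = -112*√21/3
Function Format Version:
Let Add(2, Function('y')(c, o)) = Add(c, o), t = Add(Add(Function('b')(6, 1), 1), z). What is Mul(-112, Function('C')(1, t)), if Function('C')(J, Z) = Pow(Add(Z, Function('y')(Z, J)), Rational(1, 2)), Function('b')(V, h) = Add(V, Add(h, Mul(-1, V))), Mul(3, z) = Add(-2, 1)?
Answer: Mul(Rational(-112, 3), Pow(21, Rational(1, 2))) ≈ -171.08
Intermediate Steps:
z = Rational(-1, 3) (z = Mul(Rational(1, 3), Add(-2, 1)) = Mul(Rational(1, 3), -1) = Rational(-1, 3) ≈ -0.33333)
Function('b')(V, h) = h
t = Rational(5, 3) (t = Add(Add(1, 1), Rational(-1, 3)) = Add(2, Rational(-1, 3)) = Rational(5, 3) ≈ 1.6667)
Function('y')(c, o) = Add(-2, c, o) (Function('y')(c, o) = Add(-2, Add(c, o)) = Add(-2, c, o))
Function('C')(J, Z) = Pow(Add(-2, J, Mul(2, Z)), Rational(1, 2)) (Function('C')(J, Z) = Pow(Add(Z, Add(-2, Z, J)), Rational(1, 2)) = Pow(Add(Z, Add(-2, J, Z)), Rational(1, 2)) = Pow(Add(-2, J, Mul(2, Z)), Rational(1, 2)))
Mul(-112, Function('C')(1, t)) = Mul(-112, Pow(Add(-2, 1, Mul(2, Rational(5, 3))), Rational(1, 2))) = Mul(-112, Pow(Add(-2, 1, Rational(10, 3)), Rational(1, 2))) = Mul(-112, Pow(Rational(7, 3), Rational(1, 2))) = Mul(-112, Mul(Rational(1, 3), Pow(21, Rational(1, 2)))) = Mul(Rational(-112, 3), Pow(21, Rational(1, 2)))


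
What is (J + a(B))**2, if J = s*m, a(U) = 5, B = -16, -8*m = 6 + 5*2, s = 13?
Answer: 441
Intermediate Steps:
m = -2 (m = -(6 + 5*2)/8 = -(6 + 10)/8 = -1/8*16 = -2)
J = -26 (J = 13*(-2) = -26)
(J + a(B))**2 = (-26 + 5)**2 = (-21)**2 = 441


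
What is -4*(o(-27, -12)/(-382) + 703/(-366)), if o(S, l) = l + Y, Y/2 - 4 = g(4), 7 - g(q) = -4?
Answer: 275134/34953 ≈ 7.8715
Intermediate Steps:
g(q) = 11 (g(q) = 7 - 1*(-4) = 7 + 4 = 11)
Y = 30 (Y = 8 + 2*11 = 8 + 22 = 30)
o(S, l) = 30 + l (o(S, l) = l + 30 = 30 + l)
-4*(o(-27, -12)/(-382) + 703/(-366)) = -4*((30 - 12)/(-382) + 703/(-366)) = -4*(18*(-1/382) + 703*(-1/366)) = -4*(-9/191 - 703/366) = -4*(-137567/69906) = 275134/34953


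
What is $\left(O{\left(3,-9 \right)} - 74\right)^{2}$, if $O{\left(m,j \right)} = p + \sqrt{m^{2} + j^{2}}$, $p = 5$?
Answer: $4851 - 414 \sqrt{10} \approx 3541.8$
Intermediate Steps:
$O{\left(m,j \right)} = 5 + \sqrt{j^{2} + m^{2}}$ ($O{\left(m,j \right)} = 5 + \sqrt{m^{2} + j^{2}} = 5 + \sqrt{j^{2} + m^{2}}$)
$\left(O{\left(3,-9 \right)} - 74\right)^{2} = \left(\left(5 + \sqrt{\left(-9\right)^{2} + 3^{2}}\right) - 74\right)^{2} = \left(\left(5 + \sqrt{81 + 9}\right) - 74\right)^{2} = \left(\left(5 + \sqrt{90}\right) - 74\right)^{2} = \left(\left(5 + 3 \sqrt{10}\right) - 74\right)^{2} = \left(-69 + 3 \sqrt{10}\right)^{2}$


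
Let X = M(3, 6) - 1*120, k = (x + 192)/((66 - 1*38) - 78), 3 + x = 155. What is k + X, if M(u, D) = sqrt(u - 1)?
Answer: -3172/25 + sqrt(2) ≈ -125.47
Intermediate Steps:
x = 152 (x = -3 + 155 = 152)
M(u, D) = sqrt(-1 + u)
k = -172/25 (k = (152 + 192)/((66 - 1*38) - 78) = 344/((66 - 38) - 78) = 344/(28 - 78) = 344/(-50) = 344*(-1/50) = -172/25 ≈ -6.8800)
X = -120 + sqrt(2) (X = sqrt(-1 + 3) - 1*120 = sqrt(2) - 120 = -120 + sqrt(2) ≈ -118.59)
k + X = -172/25 + (-120 + sqrt(2)) = -3172/25 + sqrt(2)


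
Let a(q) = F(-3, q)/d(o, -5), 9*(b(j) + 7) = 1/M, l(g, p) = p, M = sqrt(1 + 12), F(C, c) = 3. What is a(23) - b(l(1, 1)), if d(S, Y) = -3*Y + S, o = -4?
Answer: 80/11 - sqrt(13)/117 ≈ 7.2419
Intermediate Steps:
M = sqrt(13) ≈ 3.6056
d(S, Y) = S - 3*Y
b(j) = -7 + sqrt(13)/117 (b(j) = -7 + 1/(9*(sqrt(13))) = -7 + (sqrt(13)/13)/9 = -7 + sqrt(13)/117)
a(q) = 3/11 (a(q) = 3/(-4 - 3*(-5)) = 3/(-4 + 15) = 3/11)
a(23) - b(l(1, 1)) = 3/11 - (-7 + sqrt(13)/117) = 3/11 + (7 - sqrt(13)/117) = 80/11 - sqrt(13)/117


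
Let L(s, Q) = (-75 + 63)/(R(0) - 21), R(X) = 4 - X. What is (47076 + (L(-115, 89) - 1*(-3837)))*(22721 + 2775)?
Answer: 22067629368/17 ≈ 1.2981e+9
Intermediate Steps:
L(s, Q) = 12/17 (L(s, Q) = (-75 + 63)/((4 - 1*0) - 21) = -12/((4 + 0) - 21) = -12/(4 - 21) = -12/(-17) = -12*(-1/17) = 12/17)
(47076 + (L(-115, 89) - 1*(-3837)))*(22721 + 2775) = (47076 + (12/17 - 1*(-3837)))*(22721 + 2775) = (47076 + (12/17 + 3837))*25496 = (47076 + 65241/17)*25496 = (865533/17)*25496 = 22067629368/17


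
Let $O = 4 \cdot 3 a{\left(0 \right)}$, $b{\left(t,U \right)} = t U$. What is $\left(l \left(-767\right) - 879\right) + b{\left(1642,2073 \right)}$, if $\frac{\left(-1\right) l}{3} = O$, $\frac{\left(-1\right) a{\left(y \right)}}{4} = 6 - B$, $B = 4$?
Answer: $3182091$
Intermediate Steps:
$b{\left(t,U \right)} = U t$
$a{\left(y \right)} = -8$ ($a{\left(y \right)} = - 4 \left(6 - 4\right) = \left(-4\right) 2 = -8$)
$O = -96$ ($O = 4 \cdot 3 \left(-8\right) = 12 \left(-8\right) = -96$)
$l = 288$ ($l = \left(-3\right) \left(-96\right) = 288$)
$\left(l \left(-767\right) - 879\right) + b{\left(1642,2073 \right)} = \left(288 \left(-767\right) - 879\right) + 2073 \cdot 1642 = \left(-220896 - 879\right) + 3403866 = -221775 + 3403866 = 3182091$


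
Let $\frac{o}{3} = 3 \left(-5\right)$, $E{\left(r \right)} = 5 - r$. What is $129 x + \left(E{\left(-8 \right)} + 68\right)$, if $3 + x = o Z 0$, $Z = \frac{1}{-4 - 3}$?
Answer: $-306$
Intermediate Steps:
$Z = - \frac{1}{7}$ ($Z = \frac{1}{-7} = - \frac{1}{7} \approx -0.14286$)
$o = -45$ ($o = 3 \cdot 3 \left(-5\right) = 3 \left(-15\right) = -45$)
$x = -3$ ($x = -3 + \left(-45\right) \left(- \frac{1}{7}\right) 0 = -3 + \frac{45}{7} \cdot 0 = -3 + 0 = -3$)
$129 x + \left(E{\left(-8 \right)} + 68\right) = 129 \left(-3\right) + \left(\left(5 - -8\right) + 68\right) = -387 + \left(\left(5 + 8\right) + 68\right) = -387 + \left(13 + 68\right) = -387 + 81 = -306$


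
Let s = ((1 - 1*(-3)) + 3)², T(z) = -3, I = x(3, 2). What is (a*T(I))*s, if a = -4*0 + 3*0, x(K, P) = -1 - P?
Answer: 0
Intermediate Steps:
I = -3 (I = -1 - 1*2 = -1 - 2 = -3)
s = 49 (s = ((1 + 3) + 3)² = (4 + 3)² = 7² = 49)
a = 0 (a = 0 + 0 = 0)
(a*T(I))*s = (0*(-3))*49 = 0*49 = 0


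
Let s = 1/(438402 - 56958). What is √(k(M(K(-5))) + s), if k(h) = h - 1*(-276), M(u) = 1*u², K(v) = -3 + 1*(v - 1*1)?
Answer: √12985832713749/190722 ≈ 18.894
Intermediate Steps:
K(v) = -4 + v (K(v) = -3 + 1*(v - 1) = -3 + 1*(-1 + v) = -3 + (-1 + v) = -4 + v)
M(u) = u²
k(h) = 276 + h (k(h) = h + 276 = 276 + h)
s = 1/381444 ≈ 2.6216e-6
√(k(M(K(-5))) + s) = √((276 + (-4 - 5)²) + 1/381444) = √((276 + (-9)²) + 1/381444) = √((276 + 81) + 1/381444) = √(357 + 1/381444) = √(136175509/381444) = √12985832713749/190722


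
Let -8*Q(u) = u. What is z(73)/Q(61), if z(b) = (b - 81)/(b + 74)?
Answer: 64/8967 ≈ 0.0071373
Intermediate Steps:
z(b) = (-81 + b)/(74 + b)
Q(u) = -u/8
z(73)/Q(61) = ((-81 + 73)/(74 + 73))/((-⅛*61)) = (-8/147)/(-61/8) = ((1/147)*(-8))*(-8/61) = -8/147*(-8/61) = 64/8967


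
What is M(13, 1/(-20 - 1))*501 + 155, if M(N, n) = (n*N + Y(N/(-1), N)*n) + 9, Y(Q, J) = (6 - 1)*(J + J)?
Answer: 8767/7 ≈ 1252.4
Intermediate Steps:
Y(Q, J) = 10*J (Y(Q, J) = 5*(2*J) = 10*J)
M(N, n) = 9 + 11*N*n (M(N, n) = (n*N + (10*N)*n) + 9 = (N*n + 10*N*n) + 9 = 11*N*n + 9 = 9 + 11*N*n)
M(13, 1/(-20 - 1))*501 + 155 = (9 + 11*13/(-20 - 1))*501 + 155 = (9 + 11*13/(-21))*501 + 155 = (9 + 11*13*(-1/21))*501 + 155 = (9 - 143/21)*501 + 155 = (46/21)*501 + 155 = 7682/7 + 155 = 8767/7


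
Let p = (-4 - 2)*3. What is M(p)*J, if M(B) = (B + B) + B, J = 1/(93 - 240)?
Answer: 18/49 ≈ 0.36735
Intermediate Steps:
J = -1/147 (J = 1/(-147) = -1/147 ≈ -0.0068027)
p = -18 (p = -6*3 = -18)
M(B) = 3*B (M(B) = 2*B + B = 3*B)
M(p)*J = (3*(-18))*(-1/147) = -54*(-1/147) = 18/49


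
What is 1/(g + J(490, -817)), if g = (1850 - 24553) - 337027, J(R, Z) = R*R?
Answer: -1/119630 ≈ -8.3591e-6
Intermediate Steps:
J(R, Z) = R**2
g = -359730 (g = -22703 - 337027 = -359730)
1/(g + J(490, -817)) = 1/(-359730 + 490**2) = 1/(-359730 + 240100) = 1/(-119630) = -1/119630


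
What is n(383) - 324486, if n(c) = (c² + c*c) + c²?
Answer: 115581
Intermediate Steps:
n(c) = 3*c² (n(c) = (c² + c²) + c² = 2*c² + c² = 3*c²)
n(383) - 324486 = 3*383² - 324486 = 3*146689 - 324486 = 440067 - 324486 = 115581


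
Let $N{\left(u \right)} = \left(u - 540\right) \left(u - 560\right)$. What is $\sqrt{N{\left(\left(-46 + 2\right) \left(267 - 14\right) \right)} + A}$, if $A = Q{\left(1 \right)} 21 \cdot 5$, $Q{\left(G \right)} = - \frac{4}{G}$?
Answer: $2 \sqrt{34117151} \approx 11682.0$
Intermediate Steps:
$N{\left(u \right)} = \left(-560 + u\right) \left(-540 + u\right)$ ($N{\left(u \right)} = \left(-540 + u\right) \left(-560 + u\right) = \left(-560 + u\right) \left(-540 + u\right)$)
$A = -420$ ($A = - \frac{4}{1} \cdot 21 \cdot 5 = \left(-4\right) 1 \cdot 21 \cdot 5 = \left(-4\right) 21 \cdot 5 = \left(-84\right) 5 = -420$)
$\sqrt{N{\left(\left(-46 + 2\right) \left(267 - 14\right) \right)} + A} = \sqrt{\left(302400 + \left(\left(-46 + 2\right) \left(267 - 14\right)\right)^{2} - 1100 \left(-46 + 2\right) \left(267 - 14\right)\right) - 420} = \sqrt{\left(302400 + \left(\left(-44\right) 253\right)^{2} - 1100 \left(\left(-44\right) 253\right)\right) - 420} = \sqrt{\left(302400 + \left(-11132\right)^{2} - -12245200\right) - 420} = \sqrt{\left(302400 + 123921424 + 12245200\right) - 420} = \sqrt{136469024 - 420} = \sqrt{136468604} = 2 \sqrt{34117151}$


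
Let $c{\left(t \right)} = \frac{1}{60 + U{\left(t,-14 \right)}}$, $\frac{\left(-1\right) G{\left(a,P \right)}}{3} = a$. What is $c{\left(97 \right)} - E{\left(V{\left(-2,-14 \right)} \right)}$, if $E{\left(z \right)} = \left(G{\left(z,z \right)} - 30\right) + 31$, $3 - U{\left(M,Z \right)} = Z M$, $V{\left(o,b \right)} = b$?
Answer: $- \frac{61102}{1421} \approx -42.999$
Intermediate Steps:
$G{\left(a,P \right)} = - 3 a$
$U{\left(M,Z \right)} = 3 - M Z$ ($U{\left(M,Z \right)} = 3 - Z M = 3 - M Z$)
$E{\left(z \right)} = 1 - 3 z$ ($E{\left(z \right)} = \left(- 3 z - 30\right) + 31 = \left(-30 - 3 z\right) + 31 = 1 - 3 z$)
$c{\left(t \right)} = \frac{1}{63 + 14 t}$ ($c{\left(t \right)} = \frac{1}{60 - \left(-3 + t \left(-14\right)\right)} = \frac{1}{60 + \left(3 + 14 t\right)} = \frac{1}{63 + 14 t}$)
$c{\left(97 \right)} - E{\left(V{\left(-2,-14 \right)} \right)} = \frac{1}{7 \left(9 + 2 \cdot 97\right)} - \left(1 - -42\right) = \frac{1}{7 \left(9 + 194\right)} - \left(1 + 42\right) = \frac{1}{7 \cdot 203} - 43 = \frac{1}{7} \cdot \frac{1}{203} - 43 = \frac{1}{1421} - 43 = - \frac{61102}{1421}$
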